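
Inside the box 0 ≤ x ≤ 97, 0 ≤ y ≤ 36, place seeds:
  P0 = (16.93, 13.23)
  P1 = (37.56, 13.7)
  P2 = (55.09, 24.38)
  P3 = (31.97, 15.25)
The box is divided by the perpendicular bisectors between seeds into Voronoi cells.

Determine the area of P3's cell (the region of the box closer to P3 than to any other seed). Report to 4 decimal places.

Area of P3's cell: 415.0941

1. box [0,97]×[0,36]: [(0, 0) (97, 0) (97, 36) (0, 36)]
2. ⊥bis P3·P0 via (24.45,14.24): [(26.3626, 0) (97, 0) (97, 36) (21.5274, 36)]  |A|=2629.98
3. ⊥bis P3·P1 via (34.765,14.475): [(26.3626, 0) (30.7514, 0) (40.7335, 36) (21.5274, 36)]  |A|=424.7069
4. ⊥bis P3·P2 via (43.53,19.815): [(26.3626, 0) (30.7514, 0) (39.2505, 30.6519) (37.1386, 36) (21.5274, 36)]  |A|=415.0941
5. canonical 5-gon: [(26.3626, 0) (30.7514, 0) (39.2505, 30.6519) (37.1386, 36) (21.5274, 36)]
6. shoelace: 415.0941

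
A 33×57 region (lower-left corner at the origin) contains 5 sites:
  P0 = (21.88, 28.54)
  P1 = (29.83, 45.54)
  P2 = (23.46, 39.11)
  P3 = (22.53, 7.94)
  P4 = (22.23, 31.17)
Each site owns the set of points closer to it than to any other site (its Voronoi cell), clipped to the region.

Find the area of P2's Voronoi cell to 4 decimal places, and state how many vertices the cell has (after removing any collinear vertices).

1. box [0,33]×[0,57]: [(0, 0) (33, 0) (33, 57) (0, 57)]
2. ⊥bis P2·P0 via (22.67,33.825): [(0, 37.2137) (33, 32.2809) (33, 57) (0, 57)]  |A|=734.3394
3. ⊥bis P2·P1 via (26.645,42.325): [(0, 37.2137) (33, 32.2809) (33, 36.0293) (11.8318, 57) (0, 57)]  |A|=512.3832
4. ⊥bis P2·P3 via (22.995,23.525): [(0, 37.2137) (33, 32.2809) (33, 36.0293) (11.8318, 57) (0, 57)]  |A|=512.3832
5. ⊥bis P2·P4 via (22.845,35.14): [(0, 38.679) (33, 33.5669) (33, 36.0293) (11.8318, 57) (0, 57)]  |A|=466.9875
6. canonical 5-gon: [(0, 38.679) (33, 33.5669) (33, 36.0293) (11.8318, 57) (0, 57)]
7. shoelace: 466.9875

Area of P2's cell: 466.9875 (5 vertices)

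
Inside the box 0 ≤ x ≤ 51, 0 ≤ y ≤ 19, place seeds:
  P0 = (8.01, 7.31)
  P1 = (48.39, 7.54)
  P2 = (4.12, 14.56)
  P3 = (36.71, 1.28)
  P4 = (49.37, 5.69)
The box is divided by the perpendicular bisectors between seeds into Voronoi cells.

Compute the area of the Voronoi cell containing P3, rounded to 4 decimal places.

1. box [0,51]×[0,19]: [(0, 0) (51, 0) (51, 19) (0, 19)]
2. ⊥bis P3·P0 via (22.36,4.295): [(21.4576, 0) (51, 0) (51, 19) (25.4496, 19)]  |A|=523.3817
3. ⊥bis P3·P1 via (42.55,4.41): [(21.4576, 0) (44.9136, 0) (34.7304, 19) (25.4496, 19)]  |A|=310.9991
4. ⊥bis P3·P2 via (20.415,7.92): [(21.4576, 0) (44.9136, 0) (34.7304, 19) (25.4496, 19)]  |A|=310.9991
5. ⊥bis P3·P4 via (43.04,3.485): [(21.4576, 0) (44.254, 0) (43.0293, 3.5157) (34.7304, 19) (25.4496, 19)]  |A|=309.8396
6. canonical 5-gon: [(21.4576, 0) (44.254, 0) (43.0293, 3.5157) (34.7304, 19) (25.4496, 19)]
7. shoelace: 309.8396

Area of P3's cell: 309.8396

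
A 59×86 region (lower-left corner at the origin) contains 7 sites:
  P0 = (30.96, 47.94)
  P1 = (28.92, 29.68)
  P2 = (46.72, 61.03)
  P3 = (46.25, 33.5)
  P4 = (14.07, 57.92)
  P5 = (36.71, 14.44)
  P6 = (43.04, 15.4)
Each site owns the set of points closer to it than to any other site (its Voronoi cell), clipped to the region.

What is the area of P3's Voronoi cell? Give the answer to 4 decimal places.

Area of P3's cell: 475.4831

1. box [0,59]×[0,86]: [(0, 0) (59, 0) (59, 86) (0, 86)]
2. ⊥bis P3·P0 via (38.605,40.72): [(0.1487, 0) (59, 0) (59, 62.3155)]  |A|=1833.6751
3. ⊥bis P3·P1 via (37.585,31.59): [(36.1464, 38.1166) (44.5483, 0) (59, 0) (59, 62.3155)]  |A|=987.4938
4. ⊥bis P3·P2 via (46.485,47.265): [(44.8131, 47.2935) (36.1464, 38.1166) (44.5483, 0) (59, 0) (59, 47.0513)]  |A|=879.2181
5. ⊥bis P3·P4 via (30.16,45.71): [(44.8131, 47.2935) (36.1464, 38.1166) (44.5483, 0) (59, 0) (59, 47.0513)]  |A|=879.2181
6. ⊥bis P3·P5 via (41.48,23.97): [(44.8131, 47.2935) (36.1464, 38.1166) (38.9899, 25.2163) (59, 15.2008) (59, 47.0513)]  |A|=544.9238
7. ⊥bis P3·P6 via (44.645,24.45): [(44.8131, 47.2935) (36.1464, 38.1166) (38.9357, 25.4625) (59, 21.9042) (59, 47.0513)]  |A|=475.4831
8. canonical 5-gon: [(44.8131, 47.2935) (36.1464, 38.1166) (38.9357, 25.4625) (59, 21.9042) (59, 47.0513)]
9. shoelace: 475.4831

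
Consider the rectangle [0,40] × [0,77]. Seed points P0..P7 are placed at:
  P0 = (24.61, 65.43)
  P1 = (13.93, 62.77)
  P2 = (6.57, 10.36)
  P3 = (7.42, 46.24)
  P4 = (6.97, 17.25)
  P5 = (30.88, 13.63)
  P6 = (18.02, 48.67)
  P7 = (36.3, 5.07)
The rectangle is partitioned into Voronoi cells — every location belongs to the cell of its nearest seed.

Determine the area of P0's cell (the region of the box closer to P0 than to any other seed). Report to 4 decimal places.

Area of P0's cell: 496.7176

1. box [0,40]×[0,77]: [(0, 0) (40, 0) (40, 77) (0, 77)]
2. ⊥bis P0·P1 via (19.27,64.1): [(35.235, 0) (40, 0) (40, 77) (16.0571, 77)]  |A|=1105.2557
3. ⊥bis P0·P2 via (15.59,37.895): [(26.7034, 34.2544) (40, 29.8987) (40, 77) (16.0571, 77)]  |A|=824.8694
4. ⊥bis P0·P3 via (16.015,55.835): [(22.8544, 49.7084) (40, 34.3497) (40, 77) (16.0571, 77)]  |A|=692.3521
5. ⊥bis P0·P4 via (15.79,41.34): [(22.8544, 49.7084) (40, 34.3497) (40, 77) (16.0571, 77)]  |A|=692.3521
6. ⊥bis P0·P5 via (27.745,39.53): [(22.8544, 49.7084) (33.4466, 40.2201) (40, 41.0134) (40, 77) (16.0571, 77)]  |A|=670.5173
7. ⊥bis P0·P6 via (21.315,57.05): [(20.9945, 57.176) (40, 49.7031) (40, 77) (16.0571, 77)]  |A|=496.7176
8. ⊥bis P0·P7 via (30.455,35.25): [(20.9945, 57.176) (40, 49.7031) (40, 77) (16.0571, 77)]  |A|=496.7176
9. canonical 4-gon: [(20.9945, 57.176) (40, 49.7031) (40, 77) (16.0571, 77)]
10. shoelace: 496.7176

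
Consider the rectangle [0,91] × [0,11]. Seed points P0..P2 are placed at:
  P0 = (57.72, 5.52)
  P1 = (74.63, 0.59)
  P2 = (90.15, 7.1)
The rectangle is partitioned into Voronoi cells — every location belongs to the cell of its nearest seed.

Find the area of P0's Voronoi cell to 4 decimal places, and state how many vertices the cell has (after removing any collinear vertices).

Area of P0's cell: 735.7661 (4 vertices)

1. box [0,91]×[0,11]: [(0, 0) (91, 0) (91, 11) (0, 11)]
2. ⊥bis P0·P1 via (66.175,3.055): [(0, 0) (65.2843, 0) (68.4913, 11) (0, 11)]  |A|=735.7661
3. ⊥bis P0·P2 via (73.935,6.31): [(0, 0) (65.2843, 0) (68.4913, 11) (0, 11)]  |A|=735.7661
4. canonical 4-gon: [(0, 0) (65.2843, 0) (68.4913, 11) (0, 11)]
5. shoelace: 735.7661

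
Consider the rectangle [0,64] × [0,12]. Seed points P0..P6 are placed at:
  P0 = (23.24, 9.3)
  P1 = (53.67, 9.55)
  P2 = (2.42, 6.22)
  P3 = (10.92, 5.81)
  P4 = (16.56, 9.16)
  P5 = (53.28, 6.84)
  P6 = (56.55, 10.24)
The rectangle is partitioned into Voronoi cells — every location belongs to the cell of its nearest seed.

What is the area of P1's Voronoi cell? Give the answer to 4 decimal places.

1. box [0,64]×[0,12]: [(0, 0) (64, 0) (64, 12) (0, 12)]
2. ⊥bis P1·P0 via (38.455,9.425): [(38.5324, 0) (64, 0) (64, 12) (38.4338, 12)]  |A|=306.2023
3. ⊥bis P1·P2 via (28.045,7.885): [(38.5324, 0) (64, 0) (64, 12) (38.4338, 12)]  |A|=306.2023
4. ⊥bis P1·P3 via (32.295,7.68): [(38.5324, 0) (64, 0) (64, 12) (38.4338, 12)]  |A|=306.2023
5. ⊥bis P1·P4 via (35.115,9.355): [(38.5324, 0) (64, 0) (64, 12) (38.4338, 12)]  |A|=306.2023
6. ⊥bis P1·P5 via (53.475,8.195): [(38.4473, 10.3577) (64, 6.6803) (64, 12) (38.4338, 12)]  |A|=88.9601
7. ⊥bis P1·P6 via (55.11,9.895): [(38.4473, 10.3577) (55.5902, 7.8906) (54.6057, 12) (38.4338, 12)]  |A|=47.2889
8. canonical 4-gon: [(38.4473, 10.3577) (55.5902, 7.8906) (54.6057, 12) (38.4338, 12)]
9. shoelace: 47.2889

Area of P1's cell: 47.2889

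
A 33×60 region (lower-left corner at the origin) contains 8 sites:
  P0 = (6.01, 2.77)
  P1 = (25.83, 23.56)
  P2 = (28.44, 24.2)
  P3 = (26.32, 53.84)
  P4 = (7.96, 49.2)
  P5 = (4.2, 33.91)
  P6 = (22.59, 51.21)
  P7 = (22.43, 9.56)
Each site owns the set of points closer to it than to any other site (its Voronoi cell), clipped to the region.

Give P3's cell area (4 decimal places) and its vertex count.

Area of P3's cell: 135.3509 (3 vertices)

1. box [0,33]×[0,60]: [(0, 0) (33, 0) (33, 60) (0, 60)]
2. ⊥bis P3·P0 via (16.165,28.305): [(0, 34.7336) (33, 21.6099) (33, 60) (0, 60)]  |A|=1050.3315
3. ⊥bis P3·P1 via (26.075,38.7): [(0, 39.122) (33, 38.5879) (33, 60) (0, 60)]  |A|=697.7868
4. ⊥bis P3·P2 via (27.38,39.02): [(0, 39.122) (23.4907, 38.7418) (33, 39.422) (33, 60) (0, 60)]  |A|=693.8213
5. ⊥bis P3·P4 via (17.14,51.52): [(20.3565, 38.7925) (23.4907, 38.7418) (33, 39.422) (33, 60) (14.9969, 60)]  |A|=322.2959
6. ⊥bis P3·P5 via (15.26,43.875): [(20.3565, 38.7925) (23.4907, 38.7418) (33, 39.422) (33, 60) (14.9969, 60)]  |A|=322.2959
7. ⊥bis P3·P6 via (24.455,52.525): [(33, 40.406) (33, 60) (19.1844, 60)]  |A|=135.3509
8. ⊥bis P3·P7 via (24.375,31.7): [(33, 40.406) (33, 60) (19.1844, 60)]  |A|=135.3509
9. canonical 3-gon: [(33, 40.406) (33, 60) (19.1844, 60)]
10. shoelace: 135.3509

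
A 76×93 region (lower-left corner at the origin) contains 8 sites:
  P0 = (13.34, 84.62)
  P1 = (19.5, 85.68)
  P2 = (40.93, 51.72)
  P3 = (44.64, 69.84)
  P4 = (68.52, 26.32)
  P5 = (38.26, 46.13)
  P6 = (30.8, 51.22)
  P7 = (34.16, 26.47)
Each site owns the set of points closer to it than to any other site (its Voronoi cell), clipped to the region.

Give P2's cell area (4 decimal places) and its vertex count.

1. box [0,76]×[0,93]: [(0, 0) (76, 0) (76, 93) (0, 93)]
2. ⊥bis P2·P0 via (27.135,68.17): [(0, 45.4145) (0, 0) (76, 0) (76, 93) (56.7438, 93)]  |A|=5717.9099
3. ⊥bis P2·P1 via (30.215,68.7): [(20.3246, 62.4588) (0, 45.4145) (0, 0) (76, 0) (76, 93) (68.7231, 93)]  |A|=5534.9795
4. ⊥bis P2·P3 via (42.785,60.78): [(23.8182, 64.6634) (20.3246, 62.4588) (0, 45.4145) (0, 0) (76, 0) (76, 53.9794)]  |A|=4413.7939
5. ⊥bis P2·P4 via (54.725,39.02): [(69.6869, 55.2719) (23.8182, 64.6634) (20.3246, 62.4588) (0, 45.4145) (0, 0) (18.8023, 0)]  |A|=2662.6912
6. ⊥bis P2·P5 via (39.595,48.925): [(56.4376, 40.8803) (69.6869, 55.2719) (23.8182, 64.6634) (20.3246, 62.4588) (17.0353, 59.7004)]  |A|=555.0745
7. ⊥bis P2·P6 via (35.865,51.47): [(35.9036, 50.6882) (56.4376, 40.8803) (69.6869, 55.2719) (35.3301, 62.3064)]  |A|=410.2976
8. ⊥bis P2·P7 via (37.545,39.095): [(35.9036, 50.6882) (56.4376, 40.8803) (69.6869, 55.2719) (35.3301, 62.3064)]  |A|=410.2976
9. canonical 4-gon: [(35.9036, 50.6882) (56.4376, 40.8803) (69.6869, 55.2719) (35.3301, 62.3064)]
10. shoelace: 410.2976

Area of P2's cell: 410.2976 (4 vertices)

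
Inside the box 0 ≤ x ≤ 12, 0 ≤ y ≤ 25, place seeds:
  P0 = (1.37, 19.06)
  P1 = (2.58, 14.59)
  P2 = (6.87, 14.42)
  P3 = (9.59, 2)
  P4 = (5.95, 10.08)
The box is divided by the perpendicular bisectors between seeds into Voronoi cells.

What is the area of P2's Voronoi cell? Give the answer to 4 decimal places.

1. box [0,12]×[0,25]: [(0, 0) (12, 0) (12, 25) (0, 25)]
2. ⊥bis P2·P0 via (4.12,16.74): [(0, 11.8564) (0, 0) (12, 0) (12, 25) (11.0884, 25)]  |A|=227.1289
3. ⊥bis P2·P1 via (4.725,14.505): [(4.8478, 17.6026) (4.1502, 0) (12, 0) (12, 25) (11.0884, 25)]  |A|=161.8632
4. ⊥bis P2·P3 via (8.23,8.21): [(4.8478, 17.6026) (4.4427, 7.3806) (12, 9.0356) (12, 25) (11.0884, 25)]  |A|=98.7526
5. ⊥bis P2·P4 via (6.41,12.25): [(4.8478, 17.6026) (4.6504, 12.623) (12, 11.065) (12, 25) (11.0884, 25)]  |A|=71.6576
6. canonical 5-gon: [(4.8478, 17.6026) (4.6504, 12.623) (12, 11.065) (12, 25) (11.0884, 25)]
7. shoelace: 71.6576

Area of P2's cell: 71.6576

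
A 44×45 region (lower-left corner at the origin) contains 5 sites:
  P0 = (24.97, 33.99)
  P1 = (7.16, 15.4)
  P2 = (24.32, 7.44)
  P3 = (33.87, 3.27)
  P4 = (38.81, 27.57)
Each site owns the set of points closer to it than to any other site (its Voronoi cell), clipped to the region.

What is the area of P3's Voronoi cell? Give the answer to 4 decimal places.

Area of P3's cell: 208.7728

1. box [0,44]×[0,45]: [(0, 0) (44, 0) (44, 45) (0, 45)]
2. ⊥bis P3·P0 via (29.42,18.63): [(0, 10.1066) (0, 0) (44, 0) (44, 22.854)]  |A|=725.1343
3. ⊥bis P3·P1 via (20.515,9.335): [(24.0266, 17.0675) (16.2756, 0) (44, 0) (44, 22.854)]  |A|=464.8286
4. ⊥bis P3·P2 via (29.095,5.355): [(35.6839, 20.4447) (26.7567, 0) (44, 0) (44, 22.854)]  |A|=271.2949
5. ⊥bis P3·P4 via (36.34,15.42): [(33.7222, 15.9522) (26.7567, 0) (44, 0) (44, 13.8628)]  |A|=208.7728
6. canonical 4-gon: [(33.7222, 15.9522) (26.7567, 0) (44, 0) (44, 13.8628)]
7. shoelace: 208.7728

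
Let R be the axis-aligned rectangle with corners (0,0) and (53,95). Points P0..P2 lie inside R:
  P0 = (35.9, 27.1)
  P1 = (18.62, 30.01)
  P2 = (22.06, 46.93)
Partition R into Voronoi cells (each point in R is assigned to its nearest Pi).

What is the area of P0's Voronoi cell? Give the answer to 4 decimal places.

Area of P0's cell: 1216.7017

1. box [0,53]×[0,95]: [(0, 0) (53, 0) (53, 95) (0, 95)]
2. ⊥bis P0·P1 via (27.26,28.555): [(22.4513, 0) (53, 0) (53, 95) (38.4495, 95)]  |A|=2142.2129
3. ⊥bis P0·P2 via (28.98,37.015): [(28.6454, 36.7814) (22.4513, 0) (53, 0) (53, 53.7793)]  |A|=1216.7017
4. canonical 4-gon: [(28.6454, 36.7814) (22.4513, 0) (53, 0) (53, 53.7793)]
5. shoelace: 1216.7017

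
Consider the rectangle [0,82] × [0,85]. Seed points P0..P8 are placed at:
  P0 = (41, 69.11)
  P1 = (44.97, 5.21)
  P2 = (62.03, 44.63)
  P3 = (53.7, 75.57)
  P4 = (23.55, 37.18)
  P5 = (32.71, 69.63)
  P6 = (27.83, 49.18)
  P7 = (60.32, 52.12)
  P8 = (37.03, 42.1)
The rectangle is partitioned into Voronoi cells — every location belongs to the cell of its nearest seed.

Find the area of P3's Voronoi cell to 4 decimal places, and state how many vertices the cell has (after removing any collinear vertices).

Area of P3's cell: 670.7991 (4 vertices)

1. box [0,82]×[0,85]: [(0, 0) (82, 0) (82, 85) (0, 85)]
2. ⊥bis P3·P0 via (47.35,72.34): [(82, 4.22) (82, 85) (40.9103, 85)]  |A|=1659.6105
3. ⊥bis P3·P1 via (49.335,40.39): [(64.5628, 38.5006) (82, 36.3371) (82, 85) (40.9103, 85)]  |A|=1379.595
4. ⊥bis P3·P2 via (57.865,60.1): [(54.0926, 59.0844) (82, 66.5979) (82, 85) (40.9103, 85)]  |A|=789.2096
5. ⊥bis P3·P4 via (38.625,56.375): [(54.0926, 59.0844) (82, 66.5979) (82, 85) (40.9103, 85)]  |A|=789.2096
6. ⊥bis P3·P5 via (43.205,72.6): [(54.0926, 59.0844) (82, 66.5979) (82, 85) (40.9103, 85)]  |A|=789.2096
7. ⊥bis P3·P6 via (40.765,62.375): [(54.0926, 59.0844) (82, 66.5979) (82, 85) (40.9103, 85)]  |A|=789.2096
8. ⊥bis P3·P7 via (57.01,63.845): [(52.3415, 62.5271) (82, 70.8997) (82, 85) (40.9103, 85)]  |A|=670.7991
9. ⊥bis P3·P8 via (45.365,58.835): [(52.3415, 62.5271) (82, 70.8997) (82, 85) (40.9103, 85)]  |A|=670.7991
10. canonical 4-gon: [(52.3415, 62.5271) (82, 70.8997) (82, 85) (40.9103, 85)]
11. shoelace: 670.7991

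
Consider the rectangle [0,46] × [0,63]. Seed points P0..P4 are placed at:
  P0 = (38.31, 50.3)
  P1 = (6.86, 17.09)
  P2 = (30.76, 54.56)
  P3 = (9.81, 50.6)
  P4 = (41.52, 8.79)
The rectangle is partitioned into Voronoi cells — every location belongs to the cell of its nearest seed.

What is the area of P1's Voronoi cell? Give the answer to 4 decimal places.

1. box [0,46]×[0,63]: [(0, 0) (46, 0) (46, 63) (0, 63)]
2. ⊥bis P1·P0 via (22.585,33.695): [(0, 55.0831) (0, 0) (46, 0) (46, 11.5209)]  |A|=1531.8917
3. ⊥bis P1·P2 via (18.81,35.825): [(23.4838, 32.8439) (0, 47.8228) (0, 0) (46, 0) (46, 11.5209)]  |A|=1446.6428
4. ⊥bis P1·P3 via (8.335,33.845): [(23.8708, 32.4773) (0, 34.5788) (0, 0) (46, 0) (46, 11.5209)]  |A|=1287.1642
5. ⊥bis P1·P4 via (24.19,12.94): [(27.9447, 28.6193) (23.8708, 32.4773) (0, 34.5788) (0, 0) (21.0913, 0)]  |A|=826.7221
6. canonical 5-gon: [(27.9447, 28.6193) (23.8708, 32.4773) (0, 34.5788) (0, 0) (21.0913, 0)]
7. shoelace: 826.7221

Area of P1's cell: 826.7221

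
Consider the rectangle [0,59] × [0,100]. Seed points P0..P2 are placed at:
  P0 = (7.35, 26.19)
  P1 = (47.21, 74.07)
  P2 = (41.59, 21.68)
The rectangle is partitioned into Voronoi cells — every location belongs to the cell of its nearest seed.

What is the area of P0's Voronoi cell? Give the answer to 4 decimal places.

1. box [0,59]×[0,100]: [(0, 0) (59, 0) (59, 100) (0, 100)]
2. ⊥bis P0·P1 via (27.28,50.13): [(0, 72.8405) (0, 0) (59, 0) (59, 23.7232)]  |A|=2848.6294
3. ⊥bis P0·P2 via (24.47,23.935): [(27.8571, 49.6496) (0, 72.8405) (0, 0) (21.3173, 0)]  |A|=1543.7605
4. canonical 4-gon: [(27.8571, 49.6496) (0, 72.8405) (0, 0) (21.3173, 0)]
5. shoelace: 1543.7605

Area of P0's cell: 1543.7605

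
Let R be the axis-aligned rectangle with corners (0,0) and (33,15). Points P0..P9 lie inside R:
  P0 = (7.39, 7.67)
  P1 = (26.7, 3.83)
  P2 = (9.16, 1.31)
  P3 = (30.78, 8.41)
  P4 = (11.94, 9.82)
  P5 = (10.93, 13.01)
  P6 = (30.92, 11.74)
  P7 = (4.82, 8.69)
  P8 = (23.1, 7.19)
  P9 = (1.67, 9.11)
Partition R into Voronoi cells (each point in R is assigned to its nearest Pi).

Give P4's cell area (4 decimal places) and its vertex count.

Area of P4's cell: 57.7052 (4 vertices)

1. box [0,33]×[0,15]: [(0, 0) (33, 0) (33, 15) (0, 15)]
2. ⊥bis P4·P0 via (9.665,8.745): [(13.7973, 0) (33, 0) (33, 15) (6.7093, 15)]  |A|=341.2005
3. ⊥bis P4·P1 via (19.32,6.825): [(13.7973, 0) (16.5502, 0) (22.6376, 15) (6.7093, 15)]  |A|=140.1095
4. ⊥bis P4·P2 via (10.55,5.565): [(11.2804, 5.3264) (17.8419, 3.1829) (22.6376, 15) (6.7093, 15)]  |A|=120.951
5. ⊥bis P4·P3 via (21.36,9.115): [(11.2804, 5.3264) (17.8419, 3.1829) (21.6111, 12.4706) (21.8004, 15) (6.7093, 15)]  |A|=119.8922
6. ⊥bis P4·P5 via (11.435,11.415): [(8.7979, 10.5801) (11.2804, 5.3264) (17.8419, 3.1829) (21.6111, 12.4706) (21.7772, 14.6895)]  |A|=84.5739
7. ⊥bis P4·P6 via (21.43,10.78): [(21.0576, 14.4616) (8.7979, 10.5801) (11.2804, 5.3264) (17.8419, 3.1829) (21.3292, 11.776)]  |A|=83.3215
8. ⊥bis P4·P7 via (8.38,9.255): [(21.0576, 14.4616) (8.7979, 10.5801) (11.2804, 5.3264) (17.8419, 3.1829) (21.3292, 11.776)]  |A|=83.3215
9. ⊥bis P4·P8 via (17.52,8.505): [(18.7517, 13.7316) (8.7979, 10.5801) (11.2804, 5.3264) (16.3784, 3.661)]  |A|=57.7052
10. ⊥bis P4·P9 via (6.805,9.465): [(18.7517, 13.7316) (8.7979, 10.5801) (11.2804, 5.3264) (16.3784, 3.661)]  |A|=57.7052
11. canonical 4-gon: [(18.7517, 13.7316) (8.7979, 10.5801) (11.2804, 5.3264) (16.3784, 3.661)]
12. shoelace: 57.7052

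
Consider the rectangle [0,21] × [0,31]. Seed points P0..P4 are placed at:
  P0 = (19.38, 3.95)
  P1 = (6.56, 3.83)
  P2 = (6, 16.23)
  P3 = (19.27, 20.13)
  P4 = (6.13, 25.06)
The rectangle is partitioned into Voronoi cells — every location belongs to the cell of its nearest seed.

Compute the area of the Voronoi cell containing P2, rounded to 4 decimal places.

1. box [0,21]×[0,31]: [(0, 0) (21, 0) (21, 31) (0, 31)]
2. ⊥bis P2·P0 via (12.69,10.09): [(0, 0) (3.4295, 0) (21, 19.1444) (21, 31) (0, 31)]  |A|=482.812
3. ⊥bis P2·P1 via (6.28,10.03): [(0, 9.7464) (12.9097, 10.3294) (21, 19.1444) (21, 31) (0, 31)]  |A|=402.188
4. ⊥bis P2·P3 via (12.635,18.18): [(0, 9.7464) (12.9097, 10.3294) (14.4493, 12.0069) (8.8673, 31) (0, 31)]  |A|=248.1369
5. ⊥bis P2·P4 via (6.065,20.645): [(0, 20.7343) (0, 9.7464) (12.9097, 10.3294) (14.4493, 12.0069) (11.9359, 20.5586)]  |A|=140.578
6. canonical 5-gon: [(0, 20.7343) (0, 9.7464) (12.9097, 10.3294) (14.4493, 12.0069) (11.9359, 20.5586)]
7. shoelace: 140.578

Area of P2's cell: 140.5780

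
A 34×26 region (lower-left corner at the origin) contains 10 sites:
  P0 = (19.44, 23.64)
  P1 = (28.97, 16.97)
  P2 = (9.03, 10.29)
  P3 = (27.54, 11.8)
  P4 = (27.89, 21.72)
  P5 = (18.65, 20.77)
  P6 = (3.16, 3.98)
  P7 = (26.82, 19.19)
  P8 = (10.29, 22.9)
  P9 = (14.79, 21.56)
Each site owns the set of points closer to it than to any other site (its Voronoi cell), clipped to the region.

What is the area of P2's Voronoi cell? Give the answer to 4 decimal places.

Area of P2's cell: 207.9701

1. box [0,34]×[0,26]: [(0, 0) (34, 0) (34, 26) (0, 26)]
2. ⊥bis P2·P0 via (14.235,16.965): [(0, 0) (34, 0) (34, 1.5527) (2.6483, 26) (0, 26)]  |A|=500.7688
3. ⊥bis P2·P1 via (19,13.63): [(0, 0) (23.5661, 0) (19.1726, 13.1148) (2.6483, 26) (0, 26)]  |A|=420.8382
4. ⊥bis P2·P3 via (18.285,11.045): [(0, 0) (19.186, 0) (18.0444, 13.9945) (2.6483, 26) (0, 26)]  |A|=384.724
5. ⊥bis P2·P4 via (18.46,16.005): [(0, 0) (19.186, 0) (18.0444, 13.9945) (2.6483, 26) (0, 26)]  |A|=384.724
6. ⊥bis P2·P5 via (13.84,15.53): [(0, 0) (19.186, 0) (18.2493, 11.4825) (2.434, 26) (0, 26)]  |A|=365.0609
7. ⊥bis P2·P6 via (6.095,7.135): [(0, 12.805) (13.7648, 0) (19.186, 0) (18.2493, 11.4825) (2.434, 26) (0, 26)]  |A|=276.9316
8. ⊥bis P2·P7 via (17.925,14.74): [(0, 12.805) (13.7648, 0) (19.186, 0) (18.2493, 11.4825) (2.434, 26) (0, 26)]  |A|=276.9316
9. ⊥bis P2·P8 via (9.66,16.595): [(0, 17.5602) (0, 12.805) (13.7648, 0) (19.186, 0) (18.2493, 11.4825) (13.0487, 16.2564)]  |A|=210.0098
10. ⊥bis P2·P9 via (11.91,15.925): [(10.8273, 16.4784) (0, 17.5602) (0, 12.805) (13.7648, 0) (19.186, 0) (18.2493, 11.4825) (15.2936, 14.1957)]  |A|=207.9701
11. canonical 7-gon: [(10.8273, 16.4784) (0, 17.5602) (0, 12.805) (13.7648, 0) (19.186, 0) (18.2493, 11.4825) (15.2936, 14.1957)]
12. shoelace: 207.9701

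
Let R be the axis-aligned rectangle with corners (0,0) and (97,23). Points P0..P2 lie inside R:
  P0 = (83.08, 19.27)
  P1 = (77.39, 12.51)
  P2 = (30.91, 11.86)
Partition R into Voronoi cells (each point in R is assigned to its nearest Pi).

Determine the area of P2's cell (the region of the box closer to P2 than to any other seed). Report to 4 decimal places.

Area of P2's cell: 1245.6703

1. box [0,97]×[0,23]: [(0, 0) (97, 0) (97, 23) (0, 23)]
2. ⊥bis P2·P0 via (56.995,15.565): [(0, 0) (59.2058, 0) (55.939, 23) (0, 23)]  |A|=1324.1646
3. ⊥bis P2·P1 via (54.15,12.185): [(0, 0) (54.3204, 0) (53.9988, 23) (0, 23)]  |A|=1245.6703
4. canonical 4-gon: [(0, 0) (54.3204, 0) (53.9988, 23) (0, 23)]
5. shoelace: 1245.6703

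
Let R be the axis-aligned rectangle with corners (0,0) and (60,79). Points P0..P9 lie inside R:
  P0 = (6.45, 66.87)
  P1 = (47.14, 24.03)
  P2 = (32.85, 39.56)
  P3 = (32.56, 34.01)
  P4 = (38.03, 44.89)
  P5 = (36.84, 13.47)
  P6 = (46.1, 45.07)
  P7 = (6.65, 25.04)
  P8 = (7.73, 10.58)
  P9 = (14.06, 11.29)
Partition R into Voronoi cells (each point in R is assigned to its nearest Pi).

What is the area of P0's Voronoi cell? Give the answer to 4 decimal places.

1. box [0,60]×[0,79]: [(0, 0) (60, 0) (60, 79) (0, 79)]
2. ⊥bis P0·P1 via (26.795,45.45): [(0, 19.9998) (60, 76.9885) (60, 79) (0, 79)]  |A|=1830.3509
3. ⊥bis P0·P2 via (19.65,53.215): [(0, 34.2198) (46.3238, 79) (0, 79)]  |A|=1037.1955
4. ⊥bis P0·P3 via (19.505,50.44): [(0, 34.9417) (4.1947, 38.2747) (46.3238, 79) (0, 79)]  |A|=1035.6814
5. ⊥bis P0·P4 via (22.24,55.88): [(0, 34.9417) (4.1947, 38.2747) (21.8969, 55.387) (38.3318, 79) (0, 79)]  |A|=941.3233
6. ⊥bis P0·P5 via (21.645,40.17): [(0, 34.9417) (4.1947, 38.2747) (21.8969, 55.387) (38.3318, 79) (0, 79)]  |A|=941.3233
7. ⊥bis P0·P6 via (26.275,55.97): [(0, 34.9417) (4.1947, 38.2747) (21.8969, 55.387) (38.3318, 79) (0, 79)]  |A|=941.3233
8. ⊥bis P0·P7 via (6.55,45.955): [(0, 45.9237) (12.1675, 45.9819) (21.8969, 55.387) (38.3318, 79) (0, 79)]  |A|=871.6334
9. ⊥bis P0·P8 via (7.09,38.725): [(0, 45.9237) (12.1675, 45.9819) (21.8969, 55.387) (38.3318, 79) (0, 79)]  |A|=871.6334
10. ⊥bis P0·P9 via (10.255,39.08): [(0, 45.9237) (12.1675, 45.9819) (21.8969, 55.387) (38.3318, 79) (0, 79)]  |A|=871.6334
11. canonical 5-gon: [(0, 45.9237) (12.1675, 45.9819) (21.8969, 55.387) (38.3318, 79) (0, 79)]
12. shoelace: 871.6334

Area of P0's cell: 871.6334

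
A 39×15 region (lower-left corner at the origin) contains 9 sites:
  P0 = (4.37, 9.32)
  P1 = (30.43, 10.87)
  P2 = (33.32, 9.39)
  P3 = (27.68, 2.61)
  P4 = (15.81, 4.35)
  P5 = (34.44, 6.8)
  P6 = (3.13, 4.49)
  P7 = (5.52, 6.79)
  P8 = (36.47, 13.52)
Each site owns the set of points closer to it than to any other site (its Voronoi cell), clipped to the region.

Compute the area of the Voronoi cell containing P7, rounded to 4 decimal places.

1. box [0,39]×[0,15]: [(0, 0) (39, 0) (39, 15) (0, 15)]
2. ⊥bis P7·P0 via (4.945,8.055): [(0, 5.8073) (0, 0) (39, 0) (39, 15) (20.224, 15)]  |A|=492.0431
3. ⊥bis P7·P1 via (17.975,8.83): [(17.1903, 13.621) (0, 5.8073) (0, 0) (19.4213, 0)]  |A|=182.1832
4. ⊥bis P7·P2 via (19.42,8.09): [(17.1903, 13.621) (0, 5.8073) (0, 0) (19.4213, 0)]  |A|=182.1832
5. ⊥bis P7·P3 via (16.6,4.7): [(17.698, 10.5211) (17.1903, 13.621) (0, 5.8073) (0, 0) (15.7134, 0)]  |A|=162.6781
6. ⊥bis P7·P4 via (10.665,5.57): [(12.0164, 11.2693) (0, 5.8073) (0, 0) (9.3442, 0)]  |A|=87.5427
7. ⊥bis P7·P5 via (19.98,6.795): [(12.0164, 11.2693) (0, 5.8073) (0, 0) (9.3442, 0)]  |A|=87.5427
8. ⊥bis P7·P6 via (4.325,5.64): [(9.425, 0.3405) (12.0164, 11.2693) (2.8969, 7.124)]  |A|=44.4619
9. ⊥bis P7·P8 via (20.995,10.155): [(9.425, 0.3405) (12.0164, 11.2693) (2.8969, 7.124)]  |A|=44.4619
10. canonical 3-gon: [(9.425, 0.3405) (12.0164, 11.2693) (2.8969, 7.124)]
11. shoelace: 44.4619

Area of P7's cell: 44.4619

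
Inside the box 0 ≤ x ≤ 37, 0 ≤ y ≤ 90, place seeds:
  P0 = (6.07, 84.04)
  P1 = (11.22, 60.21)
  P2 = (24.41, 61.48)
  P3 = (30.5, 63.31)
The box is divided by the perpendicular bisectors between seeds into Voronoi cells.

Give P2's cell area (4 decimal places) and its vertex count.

Area of P2's cell: 984.1202 (5 vertices)

1. box [0,37]×[0,90]: [(0, 0) (37, 0) (37, 90) (0, 90)]
2. ⊥bis P2·P0 via (15.24,72.76): [(0, 60.3707) (0, 0) (37, 0) (37, 90) (36.4469, 90)]  |A|=2790.0529
3. ⊥bis P2·P1 via (17.815,60.845): [(16.5641, 73.8364) (23.6735, 0) (37, 0) (37, 90) (36.4469, 90)]  |A|=1416.0767
4. ⊥bis P2·P3 via (27.455,62.395): [(22.5538, 78.7057) (16.5641, 73.8364) (23.6735, 0) (37, 0) (37, 30.6305)]  |A|=984.1202
5. canonical 5-gon: [(22.5538, 78.7057) (16.5641, 73.8364) (23.6735, 0) (37, 0) (37, 30.6305)]
6. shoelace: 984.1202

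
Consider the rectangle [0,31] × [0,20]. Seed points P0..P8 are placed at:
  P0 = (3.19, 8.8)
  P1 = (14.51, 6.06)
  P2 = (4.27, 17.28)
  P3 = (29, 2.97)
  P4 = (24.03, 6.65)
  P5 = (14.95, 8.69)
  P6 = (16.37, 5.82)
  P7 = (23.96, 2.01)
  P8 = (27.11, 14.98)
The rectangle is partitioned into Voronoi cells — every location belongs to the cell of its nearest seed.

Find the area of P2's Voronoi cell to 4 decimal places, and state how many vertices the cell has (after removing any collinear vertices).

1. box [0,31]×[0,20]: [(0, 0) (31, 0) (31, 20) (0, 20)]
2. ⊥bis P2·P0 via (3.73,13.04): [(0, 13.515) (31, 9.5669) (31, 20) (0, 20)]  |A|=262.2293
3. ⊥bis P2·P1 via (9.39,11.67): [(0, 13.515) (10.0142, 12.2397) (18.5172, 20) (0, 20)]  |A|=104.3207
4. ⊥bis P2·P3 via (16.635,10.125): [(0, 13.515) (10.0142, 12.2397) (18.5172, 20) (0, 20)]  |A|=104.3207
5. ⊥bis P2·P4 via (14.15,11.965): [(0, 13.515) (10.0142, 12.2397) (18.4293, 19.9198) (18.4725, 20) (0, 20)]  |A|=104.3189
6. ⊥bis P2·P5 via (9.61,12.985): [(0, 13.515) (9.1038, 12.3556) (15.2522, 20) (0, 20)]  |A|=87.8157
7. ⊥bis P2·P6 via (10.32,11.55): [(0, 13.515) (9.1038, 12.3556) (15.2522, 20) (0, 20)]  |A|=87.8157
8. ⊥bis P2·P7 via (14.115,9.645): [(0, 13.515) (9.1038, 12.3556) (15.2522, 20) (0, 20)]  |A|=87.8157
9. ⊥bis P2·P8 via (15.69,16.13): [(0, 13.515) (9.1038, 12.3556) (15.2522, 20) (0, 20)]  |A|=87.8157
10. canonical 4-gon: [(0, 13.515) (9.1038, 12.3556) (15.2522, 20) (0, 20)]
11. shoelace: 87.8157

Area of P2's cell: 87.8157 (4 vertices)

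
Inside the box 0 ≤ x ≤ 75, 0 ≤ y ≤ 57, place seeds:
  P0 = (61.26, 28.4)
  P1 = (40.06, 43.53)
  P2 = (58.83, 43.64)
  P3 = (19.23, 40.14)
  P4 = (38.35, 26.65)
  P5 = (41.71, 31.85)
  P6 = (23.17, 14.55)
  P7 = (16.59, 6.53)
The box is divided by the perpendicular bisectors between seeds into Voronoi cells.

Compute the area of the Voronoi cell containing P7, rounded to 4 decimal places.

Area of P7's cell: 436.3667

1. box [0,75]×[0,57]: [(0, 0) (75, 0) (75, 57) (0, 57)]
2. ⊥bis P7·P0 via (38.925,17.465): [(0, 0) (47.4757, 0) (19.569, 57) (0, 57)]  |A|=1910.7751
3. ⊥bis P7·P1 via (28.325,25.03): [(0, 42.9972) (0, 0) (47.4757, 0) (38.3277, 18.6851)]  |A|=1267.5351
4. ⊥bis P7·P2 via (37.71,25.085): [(0, 42.9972) (0, 0) (47.4757, 0) (38.3277, 18.6851)]  |A|=1267.5351
5. ⊥bis P7·P3 via (17.91,23.335): [(32.8467, 22.1617) (0, 24.7418) (0, 0) (47.4757, 0) (38.3277, 18.6851)]  |A|=967.7192
6. ⊥bis P7·P4 via (27.47,16.59): [(21.4936, 23.0535) (0, 24.7418) (0, 0) (42.8097, 0)]  |A|=759.3519
7. ⊥bis P7·P5 via (29.15,19.19): [(21.4936, 23.0535) (0, 24.7418) (0, 0) (42.8097, 0)]  |A|=759.3519
8. ⊥bis P7·P6 via (19.88,10.54): [(2.8423, 24.5185) (0, 24.7418) (0, 0) (32.7266, 0)]  |A|=436.3667
9. canonical 4-gon: [(2.8423, 24.5185) (0, 24.7418) (0, 0) (32.7266, 0)]
10. shoelace: 436.3667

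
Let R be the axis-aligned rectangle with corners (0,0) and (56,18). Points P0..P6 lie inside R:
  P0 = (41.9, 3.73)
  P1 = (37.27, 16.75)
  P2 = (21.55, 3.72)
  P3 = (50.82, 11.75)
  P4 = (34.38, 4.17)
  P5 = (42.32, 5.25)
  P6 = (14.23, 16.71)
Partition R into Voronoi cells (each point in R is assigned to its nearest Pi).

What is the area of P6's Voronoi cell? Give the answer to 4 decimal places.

Area of P6's cell: 273.2357

1. box [0,56]×[0,18]: [(0, 0) (56, 0) (56, 18) (0, 18)]
2. ⊥bis P6·P0 via (28.065,10.22): [(0, 0) (23.2708, 0) (31.7146, 18) (0, 18)]  |A|=494.8686
3. ⊥bis P6·P1 via (25.75,16.73): [(0, 0) (23.2708, 0) (25.7698, 5.3272) (25.7478, 18) (0, 18)]  |A|=457.0606
4. ⊥bis P6·P2 via (17.89,10.215): [(0, 0.1338) (25.7536, 14.6462) (25.7478, 18) (0, 18)]  |A|=273.2357
5. ⊥bis P6·P3 via (32.525,14.23): [(0, 0.1338) (25.7536, 14.6462) (25.7478, 18) (0, 18)]  |A|=273.2357
6. ⊥bis P6·P4 via (24.305,10.44): [(0, 0.1338) (25.7536, 14.6462) (25.7478, 18) (0, 18)]  |A|=273.2357
7. ⊥bis P6·P5 via (28.275,10.98): [(0, 0.1338) (25.7536, 14.6462) (25.7478, 18) (0, 18)]  |A|=273.2357
8. canonical 4-gon: [(0, 0.1338) (25.7536, 14.6462) (25.7478, 18) (0, 18)]
9. shoelace: 273.2357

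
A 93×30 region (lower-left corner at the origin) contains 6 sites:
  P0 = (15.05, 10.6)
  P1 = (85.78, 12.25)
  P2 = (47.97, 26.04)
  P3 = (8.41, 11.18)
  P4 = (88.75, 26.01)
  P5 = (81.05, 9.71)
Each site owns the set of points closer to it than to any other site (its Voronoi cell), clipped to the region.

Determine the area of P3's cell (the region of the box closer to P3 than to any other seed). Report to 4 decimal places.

Area of P3's cell: 362.6702

1. box [0,93]×[0,30]: [(0, 0) (93, 0) (93, 30) (0, 30)]
2. ⊥bis P3·P0 via (11.73,10.89): [(0, 0) (10.7788, 0) (13.3992, 30) (0, 30)]  |A|=362.6702
3. ⊥bis P3·P1 via (47.095,11.715): [(0, 0) (10.7788, 0) (13.3992, 30) (0, 30)]  |A|=362.6702
4. ⊥bis P3·P2 via (28.19,18.61): [(0, 0) (10.7788, 0) (13.3992, 30) (0, 30)]  |A|=362.6702
5. ⊥bis P3·P4 via (48.58,18.595): [(0, 0) (10.7788, 0) (13.3992, 30) (0, 30)]  |A|=362.6702
6. ⊥bis P3·P5 via (44.73,10.445): [(0, 0) (10.7788, 0) (13.3992, 30) (0, 30)]  |A|=362.6702
7. canonical 4-gon: [(0, 0) (10.7788, 0) (13.3992, 30) (0, 30)]
8. shoelace: 362.6702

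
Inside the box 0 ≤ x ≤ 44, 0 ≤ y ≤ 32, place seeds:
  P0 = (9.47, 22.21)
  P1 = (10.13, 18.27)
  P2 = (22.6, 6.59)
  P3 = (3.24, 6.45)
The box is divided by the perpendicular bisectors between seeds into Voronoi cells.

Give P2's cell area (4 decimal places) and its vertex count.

Area of P2's cell: 731.0579 (6 vertices)

1. box [0,44]×[0,32]: [(0, 0) (44, 0) (44, 32) (0, 32)]
2. ⊥bis P2·P0 via (16.035,14.4): [(0, 0.9212) (0, 0) (44, 0) (44, 32) (36.9727, 32)]  |A|=833.4656
3. ⊥bis P2·P1 via (16.365,12.43): [(26.2633, 22.9978) (4.7225, 0) (44, 0) (44, 32) (36.9727, 32)]  |A|=767.0661
4. ⊥bis P2·P3 via (12.92,6.52): [(26.2633, 22.9978) (12.904, 8.7349) (12.9671, 0) (44, 0) (44, 32) (36.9727, 32)]  |A|=731.0579
5. canonical 6-gon: [(26.2633, 22.9978) (12.904, 8.7349) (12.9671, 0) (44, 0) (44, 32) (36.9727, 32)]
6. shoelace: 731.0579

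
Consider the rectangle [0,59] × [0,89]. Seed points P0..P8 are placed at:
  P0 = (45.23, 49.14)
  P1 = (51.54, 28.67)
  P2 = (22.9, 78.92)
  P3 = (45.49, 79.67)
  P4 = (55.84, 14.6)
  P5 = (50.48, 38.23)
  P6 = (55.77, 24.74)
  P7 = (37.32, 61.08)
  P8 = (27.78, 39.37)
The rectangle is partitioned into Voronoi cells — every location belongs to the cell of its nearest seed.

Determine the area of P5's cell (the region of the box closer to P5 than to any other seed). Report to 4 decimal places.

1. box [0,59]×[0,89]: [(0, 0) (59, 0) (59, 89) (0, 89)]
2. ⊥bis P5·P0 via (47.855,43.685): [(0, 20.6567) (0, 0) (59, 0) (59, 49.0481)]  |A|=2056.2911
3. ⊥bis P5·P1 via (51.01,33.45): [(19.273, 29.931) (59, 34.3359) (59, 49.0481)]  |A|=292.2354
4. ⊥bis P5·P2 via (36.69,58.575): [(19.273, 29.931) (59, 34.3359) (59, 49.0481)]  |A|=292.2354
5. ⊥bis P5·P3 via (47.985,58.95): [(19.273, 29.931) (59, 34.3359) (59, 49.0481)]  |A|=292.2354
6. ⊥bis P5·P4 via (53.16,26.415): [(19.273, 29.931) (59, 34.3359) (59, 49.0481)]  |A|=292.2354
7. ⊥bis P5·P6 via (53.125,31.485): [(19.273, 29.931) (59, 34.3359) (59, 49.0481)]  |A|=292.2354
8. ⊥bis P5·P7 via (43.9,49.655): [(19.273, 29.931) (59, 34.3359) (59, 49.0481)]  |A|=292.2354
9. ⊥bis P5·P8 via (39.13,38.8): [(39.1653, 39.5034) (38.7933, 32.0954) (59, 34.3359) (59, 49.0481)]  |A|=220.3345
10. canonical 4-gon: [(39.1653, 39.5034) (38.7933, 32.0954) (59, 34.3359) (59, 49.0481)]
11. shoelace: 220.3345

Area of P5's cell: 220.3345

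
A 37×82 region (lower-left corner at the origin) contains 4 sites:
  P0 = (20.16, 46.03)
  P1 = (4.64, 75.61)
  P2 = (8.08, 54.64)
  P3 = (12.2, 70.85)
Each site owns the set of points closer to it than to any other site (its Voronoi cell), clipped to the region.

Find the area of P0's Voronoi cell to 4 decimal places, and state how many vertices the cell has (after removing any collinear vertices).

Area of P0's cell: 1951.2013 (5 vertices)

1. box [0,37]×[0,82]: [(0, 0) (37, 0) (37, 82) (0, 82)]
2. ⊥bis P0·P1 via (12.4,60.82): [(0, 54.314) (0, 0) (37, 0) (37, 73.7271)]  |A|=2368.76
3. ⊥bis P0·P2 via (14.12,50.335): [(27.0847, 68.5248) (0, 30.5244) (0, 0) (37, 0) (37, 73.7271)]  |A|=2046.5923
4. ⊥bis P0·P3 via (16.18,58.44): [(20.9982, 59.9852) (0, 30.5244) (0, 0) (37, 0) (37, 65.1172)]  |A|=1951.2013
5. canonical 5-gon: [(20.9982, 59.9852) (0, 30.5244) (0, 0) (37, 0) (37, 65.1172)]
6. shoelace: 1951.2013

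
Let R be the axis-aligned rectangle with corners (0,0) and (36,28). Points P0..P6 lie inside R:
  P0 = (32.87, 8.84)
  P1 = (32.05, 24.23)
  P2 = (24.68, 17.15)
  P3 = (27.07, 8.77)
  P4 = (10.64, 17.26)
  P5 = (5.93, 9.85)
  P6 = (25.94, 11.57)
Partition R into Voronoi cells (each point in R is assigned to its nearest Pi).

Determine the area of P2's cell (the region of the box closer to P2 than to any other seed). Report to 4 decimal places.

1. box [0,36]×[0,28]: [(0, 0) (36, 0) (36, 28) (0, 28)]
2. ⊥bis P2·P0 via (28.775,12.995): [(0, 0) (15.5896, 0) (36, 20.1157) (36, 28) (0, 28)]  |A|=802.7156
3. ⊥bis P2·P1 via (28.365,20.69): [(0, 0) (15.5896, 0) (32.3615, 16.5298) (21.3426, 28) (0, 28)]  |A|=704.3104
4. ⊥bis P2·P3 via (25.875,12.96): [(0, 5.5804) (29.906, 14.1096) (32.3615, 16.5298) (21.3426, 28) (0, 28)]  |A|=510.8852
5. ⊥bis P2·P4 via (17.66,17.205): [(17.6083, 10.6023) (29.906, 14.1096) (32.3615, 16.5298) (21.3426, 28) (17.7446, 28)]  |A|=159.1425
6. ⊥bis P2·P5 via (15.305,13.5): [(17.6083, 10.6023) (29.906, 14.1096) (32.3615, 16.5298) (21.3426, 28) (17.7446, 28)]  |A|=159.1425
7. ⊥bis P2·P6 via (25.31,14.36): [(17.6241, 12.6245) (31.6015, 15.7807) (32.3615, 16.5298) (21.3426, 28) (17.7446, 28)]  |A|=137.7337
8. canonical 5-gon: [(17.6241, 12.6245) (31.6015, 15.7807) (32.3615, 16.5298) (21.3426, 28) (17.7446, 28)]
9. shoelace: 137.7337

Area of P2's cell: 137.7337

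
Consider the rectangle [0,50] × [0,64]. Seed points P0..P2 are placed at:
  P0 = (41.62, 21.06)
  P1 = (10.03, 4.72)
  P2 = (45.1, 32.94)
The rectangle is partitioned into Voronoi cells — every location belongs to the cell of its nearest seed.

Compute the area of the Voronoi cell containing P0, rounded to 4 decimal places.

Area of P0's cell: 761.2410

1. box [0,50]×[0,64]: [(0, 0) (50, 0) (50, 64) (0, 64)]
2. ⊥bis P0·P1 via (25.825,12.89): [(0, 62.8173) (32.4924, 0) (50, 0) (50, 64) (0, 64)]  |A|=2179.4585
3. ⊥bis P0·P2 via (43.36,27): [(14.0919, 35.5735) (32.4924, 0) (50, 0) (50, 25.0549)]  |A|=761.241
4. canonical 4-gon: [(14.0919, 35.5735) (32.4924, 0) (50, 0) (50, 25.0549)]
5. shoelace: 761.241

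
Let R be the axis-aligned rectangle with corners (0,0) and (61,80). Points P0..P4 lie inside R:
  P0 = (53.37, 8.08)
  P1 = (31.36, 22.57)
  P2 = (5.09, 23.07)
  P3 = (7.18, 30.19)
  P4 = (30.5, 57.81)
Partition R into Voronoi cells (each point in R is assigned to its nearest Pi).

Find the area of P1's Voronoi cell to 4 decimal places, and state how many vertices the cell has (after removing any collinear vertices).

1. box [0,61]×[0,80]: [(0, 0) (61, 0) (61, 80) (0, 80)]
2. ⊥bis P1·P0 via (42.365,15.325): [(0, 0) (32.276, 0) (61, 43.6312) (61, 80) (0, 80)]  |A|=4253.3688
3. ⊥bis P1·P2 via (18.225,22.82): [(17.7907, 0) (32.276, 0) (61, 43.6312) (61, 80) (19.3133, 80)]  |A|=2769.2097
4. ⊥bis P1·P3 via (19.27,26.38): [(18.2299, 23.0797) (17.7907, 0) (32.276, 0) (61, 43.6312) (61, 80) (36.1676, 80)]  |A|=2289.5333
5. ⊥bis P1·P4 via (30.93,40.19): [(23.5654, 40.0103) (18.2299, 23.0797) (17.7907, 0) (32.276, 0) (59.1886, 40.8796)]  |A|=1064.0649
6. canonical 5-gon: [(23.5654, 40.0103) (18.2299, 23.0797) (17.7907, 0) (32.276, 0) (59.1886, 40.8796)]
7. shoelace: 1064.0649

Area of P1's cell: 1064.0649 (5 vertices)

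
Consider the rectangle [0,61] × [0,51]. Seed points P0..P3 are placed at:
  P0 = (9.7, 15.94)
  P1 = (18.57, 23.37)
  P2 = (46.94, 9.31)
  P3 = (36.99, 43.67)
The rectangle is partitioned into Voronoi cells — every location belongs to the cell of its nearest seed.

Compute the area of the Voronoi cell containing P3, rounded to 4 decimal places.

Area of P3's cell: 907.4442

1. box [0,61]×[0,51]: [(0, 0) (61, 0) (61, 51) (0, 51)]
2. ⊥bis P3·P0 via (23.345,29.805): [(53.6305, 0) (61, 0) (61, 51) (1.8083, 51)]  |A|=1697.3101
3. ⊥bis P3·P1 via (27.78,33.52): [(61, 3.3765) (61, 51) (8.5159, 51)]  |A|=1249.7365
4. ⊥bis P3·P2 via (41.965,26.49): [(37.0849, 25.0768) (61, 32.0022) (61, 51) (8.5159, 51)]  |A|=907.4442
5. canonical 4-gon: [(37.0849, 25.0768) (61, 32.0022) (61, 51) (8.5159, 51)]
6. shoelace: 907.4442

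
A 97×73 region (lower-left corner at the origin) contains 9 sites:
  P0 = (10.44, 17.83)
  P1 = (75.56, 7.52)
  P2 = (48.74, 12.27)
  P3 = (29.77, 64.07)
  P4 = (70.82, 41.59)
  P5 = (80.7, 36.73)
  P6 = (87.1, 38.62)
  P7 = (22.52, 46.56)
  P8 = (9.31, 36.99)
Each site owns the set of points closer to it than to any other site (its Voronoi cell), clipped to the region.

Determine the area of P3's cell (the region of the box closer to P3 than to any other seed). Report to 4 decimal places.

1. box [0,97]×[0,73]: [(0, 0) (97, 0) (97, 73) (0, 73)]
2. ⊥bis P3·P0 via (20.105,40.95): [(0, 49.3546) (97, 8.8051) (97, 73) (0, 73)]  |A|=4260.2537
3. ⊥bis P3·P1 via (52.665,35.795): [(0, 49.3546) (45.7775, 30.218) (97, 71.6942) (97, 73) (0, 73)]  |A|=2649.5839
4. ⊥bis P3·P2 via (39.255,38.17): [(0, 49.3546) (32.5921, 35.7299) (69.093, 49.0971) (97, 71.6942) (97, 73) (0, 73)]  |A|=2460.8626
5. ⊥bis P3·P4 via (50.295,52.83): [(0, 49.3546) (32.5921, 35.7299) (43.0224, 39.5497) (61.3406, 73) (0, 73)]  |A|=1667.8726
6. ⊥bis P3·P5 via (55.235,50.4): [(0, 49.3546) (32.5921, 35.7299) (43.0224, 39.5497) (61.3406, 73) (0, 73)]  |A|=1667.8726
7. ⊥bis P3·P6 via (58.435,51.345): [(0, 49.3546) (32.5921, 35.7299) (43.0224, 39.5497) (61.3406, 73) (0, 73)]  |A|=1667.8726
8. ⊥bis P3·P7 via (26.145,55.315): [(0, 66.1403) (46.9406, 46.7046) (61.3406, 73) (0, 73)]  |A|=967.4863
9. ⊥bis P3·P8 via (19.54,50.53): [(0, 66.1403) (46.9406, 46.7046) (61.3406, 73) (0, 73)]  |A|=967.4863
10. canonical 4-gon: [(0, 66.1403) (46.9406, 46.7046) (61.3406, 73) (0, 73)]
11. shoelace: 967.4863

Area of P3's cell: 967.4863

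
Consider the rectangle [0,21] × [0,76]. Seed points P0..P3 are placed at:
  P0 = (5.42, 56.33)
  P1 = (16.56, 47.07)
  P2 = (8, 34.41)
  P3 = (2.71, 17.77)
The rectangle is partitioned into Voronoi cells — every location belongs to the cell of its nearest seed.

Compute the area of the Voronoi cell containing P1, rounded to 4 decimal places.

1. box [0,21]×[0,76]: [(0, 0) (21, 0) (21, 76) (0, 76)]
2. ⊥bis P1·P0 via (10.99,51.7): [(0, 38.4788) (0, 0) (21, 0) (21, 63.7423)]  |A|=1073.3209
3. ⊥bis P1·P2 via (12.28,40.74): [(5.6218, 45.2419) (21, 34.844) (21, 63.7423)]  |A|=222.2017
4. ⊥bis P1·P3 via (9.635,32.42): [(5.6218, 45.2419) (21, 34.844) (21, 63.7423)]  |A|=222.2017
5. canonical 3-gon: [(5.6218, 45.2419) (21, 34.844) (21, 63.7423)]
6. shoelace: 222.2017

Area of P1's cell: 222.2017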